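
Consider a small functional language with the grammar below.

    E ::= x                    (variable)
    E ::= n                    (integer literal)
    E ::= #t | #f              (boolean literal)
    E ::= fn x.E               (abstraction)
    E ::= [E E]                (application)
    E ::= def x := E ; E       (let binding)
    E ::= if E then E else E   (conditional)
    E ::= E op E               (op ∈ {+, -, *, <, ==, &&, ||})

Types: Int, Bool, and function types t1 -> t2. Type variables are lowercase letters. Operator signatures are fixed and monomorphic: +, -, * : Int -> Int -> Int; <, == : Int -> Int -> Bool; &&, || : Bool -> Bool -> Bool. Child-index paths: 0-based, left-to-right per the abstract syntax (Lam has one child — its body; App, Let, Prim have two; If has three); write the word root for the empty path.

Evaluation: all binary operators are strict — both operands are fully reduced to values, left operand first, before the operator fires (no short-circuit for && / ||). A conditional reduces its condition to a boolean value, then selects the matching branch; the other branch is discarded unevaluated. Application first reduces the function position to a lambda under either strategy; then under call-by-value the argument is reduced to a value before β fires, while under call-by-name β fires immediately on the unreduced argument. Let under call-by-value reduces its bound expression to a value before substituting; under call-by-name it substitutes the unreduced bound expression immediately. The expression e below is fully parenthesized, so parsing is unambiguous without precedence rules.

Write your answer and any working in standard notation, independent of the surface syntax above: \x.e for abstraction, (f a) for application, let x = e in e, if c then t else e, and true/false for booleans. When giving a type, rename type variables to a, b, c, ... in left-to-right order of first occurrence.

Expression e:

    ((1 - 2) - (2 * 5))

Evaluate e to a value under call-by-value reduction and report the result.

Working:
step 0: ((1 - 2) - (2 * 5))
step 1: [delta@0] (-1 - (2 * 5))
step 2: [delta@1] (-1 - 10)
step 3: [delta@root] -11

Answer: -11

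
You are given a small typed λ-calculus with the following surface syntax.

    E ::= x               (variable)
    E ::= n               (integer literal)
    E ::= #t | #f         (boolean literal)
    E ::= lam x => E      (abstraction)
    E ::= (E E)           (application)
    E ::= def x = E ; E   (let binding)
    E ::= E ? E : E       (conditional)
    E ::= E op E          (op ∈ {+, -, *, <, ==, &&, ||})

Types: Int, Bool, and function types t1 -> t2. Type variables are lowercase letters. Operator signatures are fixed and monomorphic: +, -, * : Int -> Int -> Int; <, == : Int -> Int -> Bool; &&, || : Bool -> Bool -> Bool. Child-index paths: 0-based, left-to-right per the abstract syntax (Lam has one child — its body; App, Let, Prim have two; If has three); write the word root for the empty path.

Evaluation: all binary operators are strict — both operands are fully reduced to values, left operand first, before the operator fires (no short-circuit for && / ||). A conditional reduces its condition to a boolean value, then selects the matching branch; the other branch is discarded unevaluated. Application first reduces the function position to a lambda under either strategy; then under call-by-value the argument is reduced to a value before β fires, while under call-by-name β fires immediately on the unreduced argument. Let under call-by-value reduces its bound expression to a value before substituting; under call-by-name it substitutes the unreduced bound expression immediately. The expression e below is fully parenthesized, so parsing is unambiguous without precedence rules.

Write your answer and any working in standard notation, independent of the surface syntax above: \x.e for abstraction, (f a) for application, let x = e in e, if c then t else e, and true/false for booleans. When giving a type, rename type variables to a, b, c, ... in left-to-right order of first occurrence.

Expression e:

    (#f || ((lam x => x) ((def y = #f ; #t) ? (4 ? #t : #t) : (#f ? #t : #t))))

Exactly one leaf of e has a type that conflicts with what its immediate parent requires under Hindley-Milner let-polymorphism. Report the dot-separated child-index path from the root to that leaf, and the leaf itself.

Derivation:
  unify Bool ~ Bool
x : a
\x._ : a -> a
let y : Bool
  unify Bool ~ Bool
  unify Int ~ Bool
  FAIL: mismatch Int ~ Bool

Answer: 1.1.1.0 : 4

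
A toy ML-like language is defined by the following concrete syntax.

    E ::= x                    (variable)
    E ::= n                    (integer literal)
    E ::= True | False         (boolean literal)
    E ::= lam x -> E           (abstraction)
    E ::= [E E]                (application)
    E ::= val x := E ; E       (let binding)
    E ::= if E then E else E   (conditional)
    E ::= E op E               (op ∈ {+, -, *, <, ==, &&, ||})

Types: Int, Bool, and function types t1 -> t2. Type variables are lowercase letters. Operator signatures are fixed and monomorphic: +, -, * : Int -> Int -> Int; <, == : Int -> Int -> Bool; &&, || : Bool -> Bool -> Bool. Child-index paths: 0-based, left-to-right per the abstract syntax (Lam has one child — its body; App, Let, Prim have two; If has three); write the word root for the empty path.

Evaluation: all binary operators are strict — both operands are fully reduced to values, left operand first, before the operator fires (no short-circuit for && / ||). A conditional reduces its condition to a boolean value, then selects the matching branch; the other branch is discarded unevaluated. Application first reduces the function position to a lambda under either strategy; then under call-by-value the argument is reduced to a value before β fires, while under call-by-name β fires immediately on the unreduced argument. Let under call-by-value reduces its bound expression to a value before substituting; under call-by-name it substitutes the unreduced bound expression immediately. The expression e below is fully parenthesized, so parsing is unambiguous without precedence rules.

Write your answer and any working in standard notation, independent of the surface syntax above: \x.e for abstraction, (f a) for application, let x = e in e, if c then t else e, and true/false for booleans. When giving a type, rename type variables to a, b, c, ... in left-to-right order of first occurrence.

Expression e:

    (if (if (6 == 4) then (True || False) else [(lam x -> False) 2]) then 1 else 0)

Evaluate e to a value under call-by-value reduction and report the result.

Derivation:
step 0: (if (if (6 == 4) then (true || false) else ((\x.false) 2)) then 1 else 0)
step 1: [delta@0.0] (if (if false then (true || false) else ((\x.false) 2)) then 1 else 0)
step 2: [if@0] (if ((\x.false) 2) then 1 else 0)
step 3: [beta@0] (if false then 1 else 0)
step 4: [if@root] 0

Answer: 0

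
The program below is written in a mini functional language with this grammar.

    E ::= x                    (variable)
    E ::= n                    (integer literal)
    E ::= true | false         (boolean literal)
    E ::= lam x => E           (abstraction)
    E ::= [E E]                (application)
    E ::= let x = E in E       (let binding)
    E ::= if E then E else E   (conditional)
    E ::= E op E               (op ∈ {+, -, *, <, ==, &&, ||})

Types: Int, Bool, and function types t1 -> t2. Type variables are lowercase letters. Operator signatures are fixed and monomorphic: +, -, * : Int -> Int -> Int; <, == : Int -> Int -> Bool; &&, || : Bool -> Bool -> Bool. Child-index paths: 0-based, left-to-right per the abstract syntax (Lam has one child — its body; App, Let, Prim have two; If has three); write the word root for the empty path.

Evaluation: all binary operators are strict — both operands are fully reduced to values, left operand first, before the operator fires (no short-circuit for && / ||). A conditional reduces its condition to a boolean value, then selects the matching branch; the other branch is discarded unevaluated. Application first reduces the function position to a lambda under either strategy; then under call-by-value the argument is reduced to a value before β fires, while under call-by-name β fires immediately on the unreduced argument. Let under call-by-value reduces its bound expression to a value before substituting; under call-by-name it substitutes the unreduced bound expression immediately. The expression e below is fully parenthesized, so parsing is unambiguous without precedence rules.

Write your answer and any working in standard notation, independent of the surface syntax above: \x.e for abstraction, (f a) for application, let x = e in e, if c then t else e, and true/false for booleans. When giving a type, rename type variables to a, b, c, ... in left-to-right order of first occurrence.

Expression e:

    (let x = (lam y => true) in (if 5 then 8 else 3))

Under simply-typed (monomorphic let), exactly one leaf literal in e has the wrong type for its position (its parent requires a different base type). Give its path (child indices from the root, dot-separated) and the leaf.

Trace:
\y._ : a -> Bool
let x : a -> Bool
  unify Int ~ Bool
  FAIL: mismatch Int ~ Bool

Answer: 1.0 : 5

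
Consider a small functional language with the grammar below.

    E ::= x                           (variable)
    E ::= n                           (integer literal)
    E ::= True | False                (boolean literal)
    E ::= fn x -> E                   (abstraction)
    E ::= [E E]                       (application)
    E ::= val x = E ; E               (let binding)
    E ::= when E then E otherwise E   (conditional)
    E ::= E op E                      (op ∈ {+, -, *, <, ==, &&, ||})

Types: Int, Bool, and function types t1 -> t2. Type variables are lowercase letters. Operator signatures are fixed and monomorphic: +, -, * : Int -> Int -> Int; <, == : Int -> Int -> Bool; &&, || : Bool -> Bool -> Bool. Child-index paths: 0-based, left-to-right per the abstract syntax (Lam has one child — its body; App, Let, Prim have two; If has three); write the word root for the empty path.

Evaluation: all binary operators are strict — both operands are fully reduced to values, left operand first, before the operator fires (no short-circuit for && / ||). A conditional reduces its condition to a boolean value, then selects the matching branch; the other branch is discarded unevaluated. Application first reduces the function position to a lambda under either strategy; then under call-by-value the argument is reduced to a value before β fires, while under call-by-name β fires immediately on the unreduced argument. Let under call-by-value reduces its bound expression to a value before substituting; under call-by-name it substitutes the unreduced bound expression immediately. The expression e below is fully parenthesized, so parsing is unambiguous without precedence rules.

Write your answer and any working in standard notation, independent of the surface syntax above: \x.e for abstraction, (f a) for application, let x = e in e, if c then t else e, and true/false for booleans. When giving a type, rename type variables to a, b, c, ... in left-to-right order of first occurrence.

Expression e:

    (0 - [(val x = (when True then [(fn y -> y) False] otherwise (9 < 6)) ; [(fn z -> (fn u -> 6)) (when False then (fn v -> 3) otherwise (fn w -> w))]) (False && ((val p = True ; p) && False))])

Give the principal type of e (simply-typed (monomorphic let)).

Answer: Int

Derivation:
  unify Int ~ Int
  unify Bool ~ Bool
y : a
\y._ : a -> a
  unify a -> a ~ Bool -> b
  unify a ~ Bool
  unify Bool ~ b
_ _ : Bool
  unify Int ~ Int
  unify Int ~ Int
  unify Bool ~ Bool
let x : Bool
\u._ : d -> Int
\z._ : c -> d -> Int
  unify Bool ~ Bool
\v._ : e -> Int
w : f
\w._ : f -> f
  unify e -> Int ~ f -> f
  unify e ~ f
  unify Int ~ f
  unify c -> d -> Int ~ (Int -> Int) -> g
  unify c ~ Int -> Int
  unify d -> Int ~ g
_ _ : d -> Int
  unify Bool ~ Bool
let p : Bool
p : Bool
  unify Bool ~ Bool
  unify Bool ~ Bool
  unify Bool ~ Bool
  unify d -> Int ~ Bool -> h
  unify d ~ Bool
  unify Int ~ h
_ _ : Int
  unify Int ~ Int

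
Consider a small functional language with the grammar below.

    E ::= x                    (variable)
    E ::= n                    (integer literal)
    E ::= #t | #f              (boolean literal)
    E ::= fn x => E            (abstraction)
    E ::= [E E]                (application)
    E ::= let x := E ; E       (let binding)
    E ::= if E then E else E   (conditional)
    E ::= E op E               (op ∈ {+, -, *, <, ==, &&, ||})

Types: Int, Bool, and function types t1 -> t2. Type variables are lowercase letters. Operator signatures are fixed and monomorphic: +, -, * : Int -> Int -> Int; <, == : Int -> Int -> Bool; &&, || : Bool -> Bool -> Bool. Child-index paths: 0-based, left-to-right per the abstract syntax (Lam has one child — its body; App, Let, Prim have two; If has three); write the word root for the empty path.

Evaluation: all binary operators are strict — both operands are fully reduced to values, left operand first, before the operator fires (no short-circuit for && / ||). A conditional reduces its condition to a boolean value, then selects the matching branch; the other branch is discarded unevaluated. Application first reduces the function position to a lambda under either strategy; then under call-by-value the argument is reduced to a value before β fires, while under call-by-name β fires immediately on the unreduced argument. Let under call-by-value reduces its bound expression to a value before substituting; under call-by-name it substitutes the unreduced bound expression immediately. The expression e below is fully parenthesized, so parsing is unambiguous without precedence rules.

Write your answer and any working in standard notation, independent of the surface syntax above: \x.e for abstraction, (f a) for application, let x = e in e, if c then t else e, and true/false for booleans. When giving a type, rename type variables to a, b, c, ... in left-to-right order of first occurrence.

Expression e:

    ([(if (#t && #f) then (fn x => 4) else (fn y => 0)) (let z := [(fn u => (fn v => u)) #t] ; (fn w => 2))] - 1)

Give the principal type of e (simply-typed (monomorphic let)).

Answer: Int

Trace:
  unify Bool ~ Bool
  unify Bool ~ Bool
  unify Bool ~ Bool
\x._ : a -> Int
\y._ : b -> Int
  unify a -> Int ~ b -> Int
  unify a ~ b
  unify Int ~ Int
u : c
\v._ : d -> c
\u._ : c -> d -> c
  unify c -> d -> c ~ Bool -> e
  unify c ~ Bool
  unify d -> Bool ~ e
_ _ : d -> Bool
let z : d -> Bool
\w._ : f -> Int
  unify b -> Int ~ (f -> Int) -> g
  unify b ~ f -> Int
  unify Int ~ g
_ _ : Int
  unify Int ~ Int
  unify Int ~ Int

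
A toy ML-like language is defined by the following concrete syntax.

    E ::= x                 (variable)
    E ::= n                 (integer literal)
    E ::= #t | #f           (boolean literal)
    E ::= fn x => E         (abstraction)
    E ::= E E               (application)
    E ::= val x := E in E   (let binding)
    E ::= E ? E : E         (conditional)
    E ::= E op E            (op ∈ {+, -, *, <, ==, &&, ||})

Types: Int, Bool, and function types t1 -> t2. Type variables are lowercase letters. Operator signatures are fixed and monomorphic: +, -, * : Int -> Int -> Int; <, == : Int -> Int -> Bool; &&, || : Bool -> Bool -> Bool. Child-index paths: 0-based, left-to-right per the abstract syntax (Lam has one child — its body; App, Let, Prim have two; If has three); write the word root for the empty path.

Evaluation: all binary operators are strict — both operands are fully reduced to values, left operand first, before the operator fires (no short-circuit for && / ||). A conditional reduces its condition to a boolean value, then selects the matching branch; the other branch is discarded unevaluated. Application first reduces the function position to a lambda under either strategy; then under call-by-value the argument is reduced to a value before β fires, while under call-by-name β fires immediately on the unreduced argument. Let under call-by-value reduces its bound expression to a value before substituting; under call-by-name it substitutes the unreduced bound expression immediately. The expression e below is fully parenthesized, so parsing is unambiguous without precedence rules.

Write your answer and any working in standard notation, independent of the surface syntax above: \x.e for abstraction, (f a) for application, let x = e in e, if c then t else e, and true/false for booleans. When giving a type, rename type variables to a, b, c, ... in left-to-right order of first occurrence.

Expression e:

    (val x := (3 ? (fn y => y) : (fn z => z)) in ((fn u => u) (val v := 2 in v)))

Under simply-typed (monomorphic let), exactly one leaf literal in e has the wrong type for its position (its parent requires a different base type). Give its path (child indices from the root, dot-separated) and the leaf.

Trace:
  unify Int ~ Bool
  FAIL: mismatch Int ~ Bool

Answer: 0.0 : 3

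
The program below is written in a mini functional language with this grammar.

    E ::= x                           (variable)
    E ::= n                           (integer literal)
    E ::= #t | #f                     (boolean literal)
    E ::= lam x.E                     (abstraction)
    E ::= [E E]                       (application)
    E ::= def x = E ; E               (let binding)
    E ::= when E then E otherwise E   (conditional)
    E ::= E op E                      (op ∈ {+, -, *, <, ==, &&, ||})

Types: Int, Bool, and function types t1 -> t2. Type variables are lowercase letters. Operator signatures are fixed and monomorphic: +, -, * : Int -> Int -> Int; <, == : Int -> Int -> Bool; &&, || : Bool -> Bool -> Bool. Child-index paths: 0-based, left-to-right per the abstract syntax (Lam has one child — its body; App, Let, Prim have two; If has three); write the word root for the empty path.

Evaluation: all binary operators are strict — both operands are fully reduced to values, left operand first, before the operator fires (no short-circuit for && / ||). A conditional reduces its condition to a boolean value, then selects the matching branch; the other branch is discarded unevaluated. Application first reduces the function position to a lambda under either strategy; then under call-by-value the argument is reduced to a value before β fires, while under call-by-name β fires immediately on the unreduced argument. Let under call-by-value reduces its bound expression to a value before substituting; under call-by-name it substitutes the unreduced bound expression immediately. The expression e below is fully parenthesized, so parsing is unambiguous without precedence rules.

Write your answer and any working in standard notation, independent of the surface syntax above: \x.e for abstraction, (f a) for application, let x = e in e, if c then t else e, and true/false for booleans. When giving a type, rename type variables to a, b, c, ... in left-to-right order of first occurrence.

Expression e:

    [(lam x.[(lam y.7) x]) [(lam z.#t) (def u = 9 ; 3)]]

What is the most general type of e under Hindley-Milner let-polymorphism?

Working:
\y._ : b -> Int
x : a
  unify b -> Int ~ a -> c
  unify b ~ a
  unify Int ~ c
_ _ : Int
\x._ : a -> Int
\z._ : d -> Bool
let u : Int
  unify d -> Bool ~ Int -> e
  unify d ~ Int
  unify Bool ~ e
_ _ : Bool
  unify a -> Int ~ Bool -> f
  unify a ~ Bool
  unify Int ~ f
_ _ : Int

Answer: Int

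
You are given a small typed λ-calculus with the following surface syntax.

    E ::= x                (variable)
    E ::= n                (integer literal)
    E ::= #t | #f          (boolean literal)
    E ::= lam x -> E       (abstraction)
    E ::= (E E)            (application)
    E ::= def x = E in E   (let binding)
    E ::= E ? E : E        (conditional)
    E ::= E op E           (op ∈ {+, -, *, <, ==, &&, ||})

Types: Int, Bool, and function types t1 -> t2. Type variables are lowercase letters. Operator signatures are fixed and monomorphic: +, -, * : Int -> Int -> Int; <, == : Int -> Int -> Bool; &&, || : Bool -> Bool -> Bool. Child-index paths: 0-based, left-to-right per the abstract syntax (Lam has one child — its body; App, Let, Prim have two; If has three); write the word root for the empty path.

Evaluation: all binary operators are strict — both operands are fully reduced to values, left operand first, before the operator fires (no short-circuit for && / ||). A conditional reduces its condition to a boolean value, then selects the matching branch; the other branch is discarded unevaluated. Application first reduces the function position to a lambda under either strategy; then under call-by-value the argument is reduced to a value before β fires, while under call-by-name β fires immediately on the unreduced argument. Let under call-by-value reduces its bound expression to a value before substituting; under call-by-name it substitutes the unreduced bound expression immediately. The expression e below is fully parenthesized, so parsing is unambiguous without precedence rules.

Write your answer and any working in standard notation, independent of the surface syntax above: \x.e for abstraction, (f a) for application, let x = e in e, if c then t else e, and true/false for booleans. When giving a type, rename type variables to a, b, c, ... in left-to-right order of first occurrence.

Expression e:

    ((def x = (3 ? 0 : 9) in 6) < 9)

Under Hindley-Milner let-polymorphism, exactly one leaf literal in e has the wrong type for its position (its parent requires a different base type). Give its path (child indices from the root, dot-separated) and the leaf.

Working:
  unify Int ~ Bool
  FAIL: mismatch Int ~ Bool

Answer: 0.0.0 : 3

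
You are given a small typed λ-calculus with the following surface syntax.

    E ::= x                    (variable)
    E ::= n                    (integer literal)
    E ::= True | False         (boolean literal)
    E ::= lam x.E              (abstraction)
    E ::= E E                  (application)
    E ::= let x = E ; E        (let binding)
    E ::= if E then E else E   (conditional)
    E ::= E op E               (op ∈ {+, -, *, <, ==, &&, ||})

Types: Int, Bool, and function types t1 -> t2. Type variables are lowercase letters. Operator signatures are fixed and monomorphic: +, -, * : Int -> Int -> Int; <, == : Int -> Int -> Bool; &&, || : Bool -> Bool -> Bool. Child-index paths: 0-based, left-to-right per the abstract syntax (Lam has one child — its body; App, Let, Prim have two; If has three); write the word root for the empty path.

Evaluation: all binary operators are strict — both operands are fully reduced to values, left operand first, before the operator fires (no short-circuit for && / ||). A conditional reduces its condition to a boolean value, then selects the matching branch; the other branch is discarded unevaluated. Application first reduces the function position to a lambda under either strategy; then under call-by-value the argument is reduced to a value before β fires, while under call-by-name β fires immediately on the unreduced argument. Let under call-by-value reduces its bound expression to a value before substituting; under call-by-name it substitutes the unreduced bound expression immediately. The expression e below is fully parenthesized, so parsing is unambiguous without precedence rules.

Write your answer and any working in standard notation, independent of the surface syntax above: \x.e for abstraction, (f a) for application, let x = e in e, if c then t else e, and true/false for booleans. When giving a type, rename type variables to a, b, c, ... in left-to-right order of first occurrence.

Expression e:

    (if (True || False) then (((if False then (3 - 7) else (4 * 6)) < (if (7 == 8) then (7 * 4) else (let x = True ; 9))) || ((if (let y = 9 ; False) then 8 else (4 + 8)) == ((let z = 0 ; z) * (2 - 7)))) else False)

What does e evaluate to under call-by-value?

Answer: false

Derivation:
step 0: (if (true || false) then (((if false then (3 - 7) else (4 * 6)) < (if (7 == 8) then (7 * 4) else (let x = true in 9))) || ((if (let y = 9 in false) then 8 else (4 + 8)) == ((let z = 0 in z) * (2 - 7)))) else false)
step 1: [delta@0] (if true then (((if false then (3 - 7) else (4 * 6)) < (if (7 == 8) then (7 * 4) else (let x = true in 9))) || ((if (let y = 9 in false) then 8 else (4 + 8)) == ((let z = 0 in z) * (2 - 7)))) else false)
step 2: [if@root] (((if false then (3 - 7) else (4 * 6)) < (if (7 == 8) then (7 * 4) else (let x = true in 9))) || ((if (let y = 9 in false) then 8 else (4 + 8)) == ((let z = 0 in z) * (2 - 7))))
step 3: [if@0.0] (((4 * 6) < (if (7 == 8) then (7 * 4) else (let x = true in 9))) || ((if (let y = 9 in false) then 8 else (4 + 8)) == ((let z = 0 in z) * (2 - 7))))
step 4: [delta@0.0] ((24 < (if (7 == 8) then (7 * 4) else (let x = true in 9))) || ((if (let y = 9 in false) then 8 else (4 + 8)) == ((let z = 0 in z) * (2 - 7))))
step 5: [delta@0.1.0] ((24 < (if false then (7 * 4) else (let x = true in 9))) || ((if (let y = 9 in false) then 8 else (4 + 8)) == ((let z = 0 in z) * (2 - 7))))
step 6: [if@0.1] ((24 < (let x = true in 9)) || ((if (let y = 9 in false) then 8 else (4 + 8)) == ((let z = 0 in z) * (2 - 7))))
step 7: [let@0.1] ((24 < 9) || ((if (let y = 9 in false) then 8 else (4 + 8)) == ((let z = 0 in z) * (2 - 7))))
step 8: [delta@0] (false || ((if (let y = 9 in false) then 8 else (4 + 8)) == ((let z = 0 in z) * (2 - 7))))
step 9: [let@1.0.0] (false || ((if false then 8 else (4 + 8)) == ((let z = 0 in z) * (2 - 7))))
step 10: [if@1.0] (false || ((4 + 8) == ((let z = 0 in z) * (2 - 7))))
step 11: [delta@1.0] (false || (12 == ((let z = 0 in z) * (2 - 7))))
step 12: [let@1.1.0] (false || (12 == (0 * (2 - 7))))
step 13: [delta@1.1.1] (false || (12 == (0 * -5)))
step 14: [delta@1.1] (false || (12 == 0))
step 15: [delta@1] (false || false)
step 16: [delta@root] false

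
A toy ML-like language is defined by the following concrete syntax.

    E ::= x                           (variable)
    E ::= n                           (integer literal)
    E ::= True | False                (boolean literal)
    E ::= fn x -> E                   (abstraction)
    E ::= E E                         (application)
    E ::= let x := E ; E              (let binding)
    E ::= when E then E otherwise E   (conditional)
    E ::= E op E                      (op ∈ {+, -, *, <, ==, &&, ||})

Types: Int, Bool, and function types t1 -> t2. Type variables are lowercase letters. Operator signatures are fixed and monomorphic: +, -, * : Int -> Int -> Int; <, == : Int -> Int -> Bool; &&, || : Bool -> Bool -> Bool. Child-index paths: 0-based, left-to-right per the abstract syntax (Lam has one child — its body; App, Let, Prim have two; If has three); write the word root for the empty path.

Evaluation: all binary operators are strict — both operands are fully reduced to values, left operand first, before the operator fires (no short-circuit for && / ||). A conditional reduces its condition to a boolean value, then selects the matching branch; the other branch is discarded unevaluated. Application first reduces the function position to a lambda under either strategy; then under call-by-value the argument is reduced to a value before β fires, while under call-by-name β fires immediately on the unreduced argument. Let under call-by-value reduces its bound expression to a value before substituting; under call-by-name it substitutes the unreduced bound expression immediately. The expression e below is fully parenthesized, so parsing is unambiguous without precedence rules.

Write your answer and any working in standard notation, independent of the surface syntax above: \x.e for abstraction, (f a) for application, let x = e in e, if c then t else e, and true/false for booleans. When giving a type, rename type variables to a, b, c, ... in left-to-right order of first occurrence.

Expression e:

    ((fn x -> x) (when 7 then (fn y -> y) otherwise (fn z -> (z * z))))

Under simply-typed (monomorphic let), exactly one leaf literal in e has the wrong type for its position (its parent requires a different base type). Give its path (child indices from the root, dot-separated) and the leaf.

Working:
x : a
\x._ : a -> a
  unify Int ~ Bool
  FAIL: mismatch Int ~ Bool

Answer: 1.0 : 7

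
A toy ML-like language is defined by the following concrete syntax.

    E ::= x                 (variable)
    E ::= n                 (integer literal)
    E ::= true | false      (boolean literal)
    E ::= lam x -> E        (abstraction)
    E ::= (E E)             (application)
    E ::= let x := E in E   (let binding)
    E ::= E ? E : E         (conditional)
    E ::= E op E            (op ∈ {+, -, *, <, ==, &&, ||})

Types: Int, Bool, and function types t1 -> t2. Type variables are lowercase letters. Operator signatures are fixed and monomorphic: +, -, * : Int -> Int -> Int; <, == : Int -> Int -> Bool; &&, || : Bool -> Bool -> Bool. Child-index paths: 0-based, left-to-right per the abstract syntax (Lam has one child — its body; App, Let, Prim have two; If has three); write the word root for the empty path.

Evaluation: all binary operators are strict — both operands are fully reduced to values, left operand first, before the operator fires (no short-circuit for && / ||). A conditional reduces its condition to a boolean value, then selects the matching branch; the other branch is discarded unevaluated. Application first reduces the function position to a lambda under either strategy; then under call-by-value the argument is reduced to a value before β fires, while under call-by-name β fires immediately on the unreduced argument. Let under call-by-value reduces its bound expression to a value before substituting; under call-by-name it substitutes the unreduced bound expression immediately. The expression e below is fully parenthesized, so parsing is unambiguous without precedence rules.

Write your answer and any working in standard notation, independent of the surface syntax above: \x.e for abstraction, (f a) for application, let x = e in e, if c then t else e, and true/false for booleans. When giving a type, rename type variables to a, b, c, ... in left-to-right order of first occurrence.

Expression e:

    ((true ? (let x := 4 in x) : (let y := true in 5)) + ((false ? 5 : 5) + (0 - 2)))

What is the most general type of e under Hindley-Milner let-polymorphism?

Working:
  unify Bool ~ Bool
let x : Int
x : Int
let y : Bool
  unify Int ~ Int
  unify Int ~ Int
  unify Bool ~ Bool
  unify Int ~ Int
  unify Int ~ Int
  unify Int ~ Int
  unify Int ~ Int
  unify Int ~ Int
  unify Int ~ Int

Answer: Int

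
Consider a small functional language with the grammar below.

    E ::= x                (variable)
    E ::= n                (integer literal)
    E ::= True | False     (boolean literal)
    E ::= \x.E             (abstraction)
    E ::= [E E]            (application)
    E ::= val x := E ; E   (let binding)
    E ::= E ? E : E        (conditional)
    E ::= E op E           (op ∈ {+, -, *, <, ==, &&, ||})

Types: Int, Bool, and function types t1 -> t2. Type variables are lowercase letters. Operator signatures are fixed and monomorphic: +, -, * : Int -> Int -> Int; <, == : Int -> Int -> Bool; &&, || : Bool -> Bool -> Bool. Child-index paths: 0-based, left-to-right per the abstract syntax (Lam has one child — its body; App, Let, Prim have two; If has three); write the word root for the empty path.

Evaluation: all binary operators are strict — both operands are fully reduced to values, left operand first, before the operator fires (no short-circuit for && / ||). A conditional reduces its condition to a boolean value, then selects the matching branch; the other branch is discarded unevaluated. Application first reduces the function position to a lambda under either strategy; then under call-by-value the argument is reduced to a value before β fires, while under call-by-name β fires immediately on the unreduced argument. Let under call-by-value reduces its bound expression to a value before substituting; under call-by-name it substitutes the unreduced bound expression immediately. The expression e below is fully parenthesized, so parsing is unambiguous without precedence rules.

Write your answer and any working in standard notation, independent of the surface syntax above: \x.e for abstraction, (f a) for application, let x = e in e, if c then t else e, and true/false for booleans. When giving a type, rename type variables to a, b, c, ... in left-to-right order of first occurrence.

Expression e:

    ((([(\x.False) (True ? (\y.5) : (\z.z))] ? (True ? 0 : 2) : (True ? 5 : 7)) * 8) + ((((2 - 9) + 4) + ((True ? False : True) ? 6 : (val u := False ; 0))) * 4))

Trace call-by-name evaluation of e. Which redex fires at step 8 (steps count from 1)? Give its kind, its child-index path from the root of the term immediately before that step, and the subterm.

Answer: if at 1.0.1 : (if false then 6 else (let u = false in 0))

Derivation:
step 0: (((if ((\x.false) (if true then (\y.5) else (\z.z))) then (if true then 0 else 2) else (if true then 5 else 7)) * 8) + ((((2 - 9) + 4) + (if (if true then false else true) then 6 else (let u = false in 0))) * 4))
step 1: [beta@0.0.0] (((if false then (if true then 0 else 2) else (if true then 5 else 7)) * 8) + ((((2 - 9) + 4) + (if (if true then false else true) then 6 else (let u = false in 0))) * 4))
step 2: [if@0.0] (((if true then 5 else 7) * 8) + ((((2 - 9) + 4) + (if (if true then false else true) then 6 else (let u = false in 0))) * 4))
step 3: [if@0.0] ((5 * 8) + ((((2 - 9) + 4) + (if (if true then false else true) then 6 else (let u = false in 0))) * 4))
step 4: [delta@0] (40 + ((((2 - 9) + 4) + (if (if true then false else true) then 6 else (let u = false in 0))) * 4))
step 5: [delta@1.0.0.0] (40 + (((-7 + 4) + (if (if true then false else true) then 6 else (let u = false in 0))) * 4))
step 6: [delta@1.0.0] (40 + ((-3 + (if (if true then false else true) then 6 else (let u = false in 0))) * 4))
step 7: [if@1.0.1.0] (40 + ((-3 + (if false then 6 else (let u = false in 0))) * 4))
step 8: [if@1.0.1] (40 + ((-3 + (let u = false in 0)) * 4))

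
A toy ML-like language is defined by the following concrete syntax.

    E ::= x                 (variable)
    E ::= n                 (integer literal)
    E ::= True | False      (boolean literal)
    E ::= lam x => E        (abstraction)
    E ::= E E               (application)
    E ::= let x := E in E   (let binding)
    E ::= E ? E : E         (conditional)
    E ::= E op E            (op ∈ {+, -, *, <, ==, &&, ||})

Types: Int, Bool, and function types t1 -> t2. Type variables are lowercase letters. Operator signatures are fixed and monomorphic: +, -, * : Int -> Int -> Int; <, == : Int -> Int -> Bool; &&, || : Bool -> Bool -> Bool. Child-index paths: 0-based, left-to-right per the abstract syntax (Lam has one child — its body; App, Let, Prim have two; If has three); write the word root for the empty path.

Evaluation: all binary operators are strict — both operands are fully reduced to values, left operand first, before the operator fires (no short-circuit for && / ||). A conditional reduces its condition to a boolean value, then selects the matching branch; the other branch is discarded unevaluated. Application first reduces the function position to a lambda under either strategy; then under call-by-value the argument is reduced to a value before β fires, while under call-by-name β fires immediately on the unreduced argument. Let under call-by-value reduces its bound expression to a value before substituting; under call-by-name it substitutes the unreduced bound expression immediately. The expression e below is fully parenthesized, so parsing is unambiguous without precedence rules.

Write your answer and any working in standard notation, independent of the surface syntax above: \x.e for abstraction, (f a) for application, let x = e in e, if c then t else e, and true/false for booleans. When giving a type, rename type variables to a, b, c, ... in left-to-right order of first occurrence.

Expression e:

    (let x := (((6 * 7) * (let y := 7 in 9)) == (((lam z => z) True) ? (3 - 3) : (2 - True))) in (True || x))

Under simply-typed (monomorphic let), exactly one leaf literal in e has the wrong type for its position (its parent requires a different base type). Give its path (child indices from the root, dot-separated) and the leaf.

Derivation:
  unify Int ~ Int
  unify Int ~ Int
  unify Int ~ Int
let y : Int
  unify Int ~ Int
  unify Int ~ Int
z : a
\z._ : a -> a
  unify a -> a ~ Bool -> b
  unify a ~ Bool
  unify Bool ~ b
_ _ : Bool
  unify Bool ~ Bool
  unify Int ~ Int
  unify Int ~ Int
  unify Int ~ Int
  unify Bool ~ Int
  FAIL: mismatch Bool ~ Int

Answer: 0.1.2.1 : true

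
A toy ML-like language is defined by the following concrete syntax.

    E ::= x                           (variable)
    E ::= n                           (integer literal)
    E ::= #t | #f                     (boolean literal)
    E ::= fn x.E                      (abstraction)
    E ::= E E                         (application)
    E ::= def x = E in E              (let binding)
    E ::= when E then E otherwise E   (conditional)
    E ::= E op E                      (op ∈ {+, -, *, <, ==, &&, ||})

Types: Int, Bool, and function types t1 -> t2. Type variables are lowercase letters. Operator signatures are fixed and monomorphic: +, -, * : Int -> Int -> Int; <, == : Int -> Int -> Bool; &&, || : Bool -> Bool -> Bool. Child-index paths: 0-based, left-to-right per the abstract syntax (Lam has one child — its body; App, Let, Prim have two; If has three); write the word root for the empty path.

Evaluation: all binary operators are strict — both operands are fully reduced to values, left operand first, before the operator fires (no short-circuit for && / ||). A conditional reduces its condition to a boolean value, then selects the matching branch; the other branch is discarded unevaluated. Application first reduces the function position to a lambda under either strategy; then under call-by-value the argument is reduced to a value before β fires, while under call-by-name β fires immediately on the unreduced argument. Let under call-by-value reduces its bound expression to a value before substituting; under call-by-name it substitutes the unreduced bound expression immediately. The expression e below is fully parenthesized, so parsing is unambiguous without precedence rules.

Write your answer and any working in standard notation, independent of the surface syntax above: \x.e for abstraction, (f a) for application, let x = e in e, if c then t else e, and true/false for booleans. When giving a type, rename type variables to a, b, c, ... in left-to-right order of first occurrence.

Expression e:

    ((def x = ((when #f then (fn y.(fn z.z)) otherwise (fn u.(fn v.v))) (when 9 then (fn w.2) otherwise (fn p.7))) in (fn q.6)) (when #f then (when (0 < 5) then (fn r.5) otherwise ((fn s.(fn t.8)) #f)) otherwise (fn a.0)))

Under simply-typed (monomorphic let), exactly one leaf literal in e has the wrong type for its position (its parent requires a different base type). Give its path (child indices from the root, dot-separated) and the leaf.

Answer: 0.0.1.0 : 9

Derivation:
  unify Bool ~ Bool
z : b
\z._ : b -> b
\y._ : a -> b -> b
v : d
\v._ : d -> d
\u._ : c -> d -> d
  unify a -> b -> b ~ c -> d -> d
  unify a ~ c
  unify b -> b ~ d -> d
  unify b ~ d
  unify d ~ d
  unify Int ~ Bool
  FAIL: mismatch Int ~ Bool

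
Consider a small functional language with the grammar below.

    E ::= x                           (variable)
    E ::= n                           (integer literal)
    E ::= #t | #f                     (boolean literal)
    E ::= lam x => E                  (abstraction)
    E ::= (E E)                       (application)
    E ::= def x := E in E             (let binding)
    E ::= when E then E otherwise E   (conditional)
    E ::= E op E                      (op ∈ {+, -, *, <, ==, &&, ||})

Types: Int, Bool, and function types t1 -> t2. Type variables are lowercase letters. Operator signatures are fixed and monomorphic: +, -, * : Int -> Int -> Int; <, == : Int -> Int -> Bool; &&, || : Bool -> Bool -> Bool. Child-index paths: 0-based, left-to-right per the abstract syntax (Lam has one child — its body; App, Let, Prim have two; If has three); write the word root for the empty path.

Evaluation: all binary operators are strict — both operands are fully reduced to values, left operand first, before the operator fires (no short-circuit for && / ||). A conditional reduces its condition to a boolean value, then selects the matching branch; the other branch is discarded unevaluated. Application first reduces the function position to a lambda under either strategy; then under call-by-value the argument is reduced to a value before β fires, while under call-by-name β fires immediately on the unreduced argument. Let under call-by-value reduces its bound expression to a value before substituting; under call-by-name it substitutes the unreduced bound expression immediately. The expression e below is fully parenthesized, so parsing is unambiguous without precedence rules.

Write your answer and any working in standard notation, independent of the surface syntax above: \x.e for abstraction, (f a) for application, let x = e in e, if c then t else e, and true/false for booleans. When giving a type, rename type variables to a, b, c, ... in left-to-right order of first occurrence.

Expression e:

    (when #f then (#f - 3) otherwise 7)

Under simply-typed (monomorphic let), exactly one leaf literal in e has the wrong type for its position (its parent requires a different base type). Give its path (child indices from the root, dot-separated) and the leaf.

Derivation:
  unify Bool ~ Bool
  unify Bool ~ Int
  FAIL: mismatch Bool ~ Int

Answer: 1.0 : false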